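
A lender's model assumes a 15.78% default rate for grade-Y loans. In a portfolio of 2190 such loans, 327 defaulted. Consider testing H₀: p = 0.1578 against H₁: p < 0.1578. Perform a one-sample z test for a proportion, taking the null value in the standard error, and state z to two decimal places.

p̂ = 327/2190 = 0.1493.
Standard error under H₀: √(0.1578×0.8422/2190) = 0.0078.
z = (0.1493 − 0.1578)/0.0078 = -0.0085/0.0078 = -1.09.

z = -1.09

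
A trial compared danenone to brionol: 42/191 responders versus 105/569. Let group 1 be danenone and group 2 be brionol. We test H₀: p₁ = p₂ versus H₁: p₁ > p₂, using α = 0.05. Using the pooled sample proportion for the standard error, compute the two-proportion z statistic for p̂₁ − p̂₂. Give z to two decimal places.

p̂₁ = 42/191 ≈ 0.2199, p̂₂ = 105/569 ≈ 0.1845.
Pooled p̂ = (42+105)/(191+569) = 147/760 = 0.1934.
SE = √(p̂(1−p̂)(1/n₁+1/n₂)) = √(0.1934·0.8066·0.00699307) = √(0.00109098) = 0.0330.
z = (0.2199 − 0.1845)/0.0330 = 0.0354/0.0330 = 1.07.
p-value = P(Z > 1.071) ≈ 0.1422; since p > α = 0.05, fail to reject H₀.

z = 1.07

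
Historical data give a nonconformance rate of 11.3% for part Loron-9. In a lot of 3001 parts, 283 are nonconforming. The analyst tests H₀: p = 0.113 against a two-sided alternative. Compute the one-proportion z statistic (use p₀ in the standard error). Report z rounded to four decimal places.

p̂ = 283/3001 = 0.0943019.
Under H₀, SE = √(0.113·0.887/3001) = √(3.33992e-05) = 0.0057792.
z = (0.0943019 − 0.113)/0.0057792 = -0.0186981/0.0057792 = -3.2354.
Two-sided p-value ≈ 2·Φ(−3.235) = 0.0012.

z = -3.2354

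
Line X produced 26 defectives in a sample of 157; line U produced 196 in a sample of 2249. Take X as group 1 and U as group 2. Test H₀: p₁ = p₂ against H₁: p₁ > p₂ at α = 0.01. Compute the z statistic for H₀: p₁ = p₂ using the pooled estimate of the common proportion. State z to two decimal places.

z = 3.28

p̂₁ = 26/157 = 0.1656, p̂₂ = 196/2249 = 0.0871.
Pooled p̂ = (26+196)/(157+2249) = 222/2406 = 0.0923.
SE = √(p̂(1−p̂)(1/n₁+1/n₂)) = √(0.0923·0.9077·0.00681407) = √(0.000570717) = 0.0239.
z = (0.1656 − 0.0871)/0.0239 = 0.0785/0.0239 = 3.28.
p-value = P(Z > 3.284) ≈ 0.0005; since p < α = 0.01, reject H₀.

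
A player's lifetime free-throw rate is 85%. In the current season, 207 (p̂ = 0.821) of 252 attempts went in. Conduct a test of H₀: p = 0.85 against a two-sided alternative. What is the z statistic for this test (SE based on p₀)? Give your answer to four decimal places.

z = -1.2702

p̂ = 207/252 = 0.821429.
Under H₀, SE = √(0.85·0.15/252) = √(0.000505952) = 0.022493.
z = (0.821429 − 0.85)/0.022493 = -0.028571/0.022493 = -1.2702.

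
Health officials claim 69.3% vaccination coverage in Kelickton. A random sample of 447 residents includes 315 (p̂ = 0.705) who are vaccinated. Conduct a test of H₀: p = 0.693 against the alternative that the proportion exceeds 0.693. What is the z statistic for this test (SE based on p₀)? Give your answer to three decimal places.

z = 0.536

p̂ = 315/447 = 0.70470.
SE = √(p₀(1−p₀)/n) = √(0.21275/447) = 0.02182.
z = (0.70470 − 0.693)/0.02182 = 0.01170/0.02182 = 0.536.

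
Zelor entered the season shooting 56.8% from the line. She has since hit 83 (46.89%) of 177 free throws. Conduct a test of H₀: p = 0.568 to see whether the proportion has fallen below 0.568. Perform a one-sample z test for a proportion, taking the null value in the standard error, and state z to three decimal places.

z = -2.661

p̂ = 83/177 ≈ 0.46893.
Under H₀, SE = √(0.568·0.432/177) = √(0.00138631) = 0.03723.
z = (0.46893 − 0.568)/0.03723 = -0.09907/0.03723 = -2.661.
p-value = P(Z < -2.661) ≈ 0.0039.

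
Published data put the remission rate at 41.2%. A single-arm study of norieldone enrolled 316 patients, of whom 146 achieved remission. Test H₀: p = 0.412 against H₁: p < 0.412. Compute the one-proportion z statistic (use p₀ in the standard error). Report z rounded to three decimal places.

z = 1.807

p̂ = 146/316 ≈ 0.46203.
SE = √(p₀(1−p₀)/n) = √(0.24226/316) = 0.02769.
z = (0.46203 − 0.412)/0.02769 = 0.05003/0.02769 = 1.807.
p-value = P(Z < 1.807) ≈ 0.9646.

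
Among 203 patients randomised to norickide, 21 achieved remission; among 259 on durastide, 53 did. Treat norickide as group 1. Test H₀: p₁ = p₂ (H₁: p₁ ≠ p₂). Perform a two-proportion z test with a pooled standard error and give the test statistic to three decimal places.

p̂₁ = 21/203 ≈ 0.10345, p̂₂ = 53/259 ≈ 0.20463.
Pooled p̂ = (21+53)/(203+259) = 74/462 = 0.16017.
SE = √(p̂(1−p̂)(1/n₁+1/n₂)) = √(0.16017·0.83983·0.00878711) = √(0.00118202) = 0.03438.
z = (0.10345 − 0.20463)/0.03438 = -0.10118/0.03438 = -2.943.
Two-sided p-value ≈ 2·Φ(−2.943) = 0.0032.

z = -2.943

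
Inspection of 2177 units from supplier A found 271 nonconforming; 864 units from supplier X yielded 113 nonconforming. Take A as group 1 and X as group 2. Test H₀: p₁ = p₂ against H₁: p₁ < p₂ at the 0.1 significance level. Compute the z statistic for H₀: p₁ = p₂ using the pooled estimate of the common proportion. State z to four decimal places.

p̂₁ = 271/2177 = 0.124483, p̂₂ = 113/864 = 0.130787.
Pooled p̂ = (271+113)/(2177+864) = 384/3041 = 0.126274.
SE = √(p̂(1−p̂)(1/n₁+1/n₂)) = √(0.126274·0.873726·0.00161676) = √(0.000178375) = 0.013356.
z = (0.124483 − 0.130787)/0.013356 = -0.006304/0.013356 = -0.4720.
p-value = P(Z < -0.472) ≈ 0.3185. With α = 0.1, fail to reject H₀.

z = -0.4720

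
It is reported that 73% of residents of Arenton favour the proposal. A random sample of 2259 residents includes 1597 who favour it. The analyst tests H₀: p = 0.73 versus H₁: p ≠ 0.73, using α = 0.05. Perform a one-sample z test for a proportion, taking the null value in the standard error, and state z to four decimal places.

p̂ = 1597/2259 ≈ 0.7069500.
Under H₀, SE = √(0.73·0.27/2259) = √(8.7251e-05) = 0.0093408.
z = (0.7069500 − 0.73)/0.0093408 = -0.0230500/0.0093408 = -2.4677.
Two-sided p-value ≈ 2·Φ(−2.468) = 0.0136, so at α = 0.05 we reject H₀.

z = -2.4677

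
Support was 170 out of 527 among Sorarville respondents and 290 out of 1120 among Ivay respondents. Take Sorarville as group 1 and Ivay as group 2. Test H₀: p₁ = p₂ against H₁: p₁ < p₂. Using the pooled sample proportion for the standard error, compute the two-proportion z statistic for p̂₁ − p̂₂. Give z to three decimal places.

z = 2.686

p̂₁ = 170/527 ≈ 0.32258, p̂₂ = 290/1120 ≈ 0.25893.
Pooled p̂ = (170+290)/(527+1120) = 460/1647 = 0.27930.
SE = √(0.20129 × 0.00279039) = 0.02370.
z = (0.32258 − 0.25893)/0.02370 = 0.06365/0.02370 = 2.686.
p-value = P(Z < 2.686) ≈ 0.9964.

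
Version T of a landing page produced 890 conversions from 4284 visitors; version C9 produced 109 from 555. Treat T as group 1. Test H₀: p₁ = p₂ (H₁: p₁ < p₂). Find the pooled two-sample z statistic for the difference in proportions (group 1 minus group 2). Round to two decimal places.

p̂₁ = 890/4284 ≈ 0.2077, p̂₂ = 109/555 ≈ 0.1964.
Pooled p̂ = (890+109)/(4284+555) = 999/4839 = 0.2064.
SE = √(p̂(1−p̂)(1/n₁+1/n₂)) = √(0.2064·0.7936·0.00203523) = √(0.000333425) = 0.0183.
z = (0.2077 − 0.1964)/0.0183 = 0.0113/0.0183 = 0.62.
p-value = P(Z < 0.622) ≈ 0.7330.

z = 0.62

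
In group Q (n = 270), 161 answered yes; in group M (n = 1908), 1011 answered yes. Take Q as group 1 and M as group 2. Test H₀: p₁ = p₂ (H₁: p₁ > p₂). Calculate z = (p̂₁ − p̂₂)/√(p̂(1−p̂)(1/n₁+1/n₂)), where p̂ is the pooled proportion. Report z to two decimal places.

p̂₁ = 161/270 ≈ 0.5963, p̂₂ = 1011/1908 ≈ 0.5299.
Pooled p̂ = (161+1011)/(270+1908) = 1172/2178 = 0.5381.
SE = √(p̂(1−p̂)(1/n₁+1/n₂)) = √(0.5381·0.4619·0.00422781) = √(0.00105081) = 0.0324.
z = (0.5963 − 0.5299)/0.0324 = 0.0664/0.0324 = 2.05.
p-value = P(Z > 2.049) ≈ 0.0202.

z = 2.05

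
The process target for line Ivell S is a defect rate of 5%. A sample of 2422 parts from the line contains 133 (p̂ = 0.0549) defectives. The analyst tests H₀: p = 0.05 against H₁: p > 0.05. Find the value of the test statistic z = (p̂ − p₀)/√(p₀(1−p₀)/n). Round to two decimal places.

z = 1.11

p̂ = 133/2422 = 0.0549.
Under H₀, SE = √(0.05·0.95/2422) = √(1.96119e-05) = 0.0044.
z = (0.0549 − 0.05)/0.0044 = 0.0049/0.0044 = 1.11.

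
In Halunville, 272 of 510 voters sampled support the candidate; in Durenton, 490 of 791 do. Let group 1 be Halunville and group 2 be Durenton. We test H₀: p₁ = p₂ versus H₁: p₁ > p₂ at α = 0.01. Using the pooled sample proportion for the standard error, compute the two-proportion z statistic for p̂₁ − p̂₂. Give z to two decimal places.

z = -3.08

p̂₁ = 272/510 = 0.5333, p̂₂ = 490/791 = 0.6195.
Pooled p̂ = (272+490)/(510+791) = 762/1301 = 0.5857.
SE = √(p̂(1−p̂)(1/n₁+1/n₂)) = √(0.5857·0.4143·0.00322501) = √(0.000782564) = 0.0280.
z = (0.5333 − 0.6195)/0.0280 = -0.0862/0.0280 = -3.08.
p-value = P(Z > -3.079) ≈ 0.9990, so at α = 0.01 we fail to reject H₀.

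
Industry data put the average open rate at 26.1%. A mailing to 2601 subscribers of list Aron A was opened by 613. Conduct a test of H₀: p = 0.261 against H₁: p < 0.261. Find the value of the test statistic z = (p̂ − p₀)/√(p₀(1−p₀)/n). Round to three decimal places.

p̂ = 613/2601 = 0.2356786.
SE = √(p₀(1−p₀)/n) = √(0.19288/2601) = 0.0086114.
z = (0.2356786 − 0.261)/0.0086114 = -0.0253214/0.0086114 = -2.940.
p-value = P(Z < -2.940) ≈ 0.0016.

z = -2.940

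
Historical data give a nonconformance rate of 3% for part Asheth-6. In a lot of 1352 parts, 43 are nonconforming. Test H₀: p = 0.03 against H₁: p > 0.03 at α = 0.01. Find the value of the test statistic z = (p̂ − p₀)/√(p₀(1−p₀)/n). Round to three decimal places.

p̂ = 43/1352 ≈ 0.031805.
SE = √(p₀(1−p₀)/n) = √(0.0291/1352) = 0.004639.
z = (0.031805 − 0.03)/0.004639 = 0.001805/0.004639 = 0.389.
p-value = P(Z > 0.389) ≈ 0.3486; since p > α = 0.01, fail to reject H₀.

z = 0.389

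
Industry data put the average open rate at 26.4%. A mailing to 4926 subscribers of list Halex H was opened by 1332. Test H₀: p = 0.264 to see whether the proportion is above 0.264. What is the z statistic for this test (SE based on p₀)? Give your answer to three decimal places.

p̂ = 1332/4926 = 0.27040.
SE = √(p₀(1−p₀)/n) = √(0.1943/4926) = 0.00628.
z = (0.27040 − 0.264)/0.00628 = 0.00640/0.00628 = 1.019.
p-value = P(Z > 1.019) ≈ 0.1540.

z = 1.019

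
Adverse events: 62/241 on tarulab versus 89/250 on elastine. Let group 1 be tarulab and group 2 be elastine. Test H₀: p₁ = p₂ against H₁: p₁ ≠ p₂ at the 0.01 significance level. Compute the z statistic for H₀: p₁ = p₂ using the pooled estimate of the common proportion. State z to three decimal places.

z = -2.370

p̂₁ = 62/241 = 0.25726, p̂₂ = 89/250 = 0.35600.
Pooled p̂ = (62+89)/(241+250) = 151/491 = 0.30754.
SE = √(0.212957 × 0.00814938) = 0.04166.
z = (0.25726 − 0.35600)/0.04166 = -0.09874/0.04166 = -2.370.
Two-sided p-value ≈ 2·Φ(−2.370) = 0.0178; since p > α = 0.01, fail to reject H₀.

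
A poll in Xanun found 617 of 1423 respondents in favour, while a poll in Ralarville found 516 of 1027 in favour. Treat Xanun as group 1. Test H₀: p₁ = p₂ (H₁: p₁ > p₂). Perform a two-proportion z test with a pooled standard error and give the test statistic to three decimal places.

p̂₁ = 617/1423 = 0.433591, p̂₂ = 516/1027 = 0.502434.
Pooled p̂ = (617+516)/(1423+1027) = 1133/2450 = 0.462449.
SE = √(0.24859 × 0.00167645) = 0.020414.
z = (0.433591 − 0.502434)/0.020414 = -0.068843/0.020414 = -3.372.
p-value = P(Z > -3.372) ≈ 0.9996.

z = -3.372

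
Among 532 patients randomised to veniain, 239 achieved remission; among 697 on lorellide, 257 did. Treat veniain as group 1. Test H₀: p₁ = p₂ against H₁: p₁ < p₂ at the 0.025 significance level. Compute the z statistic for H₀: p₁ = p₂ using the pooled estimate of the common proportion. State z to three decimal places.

z = 2.851

p̂₁ = 239/532 ≈ 0.44925, p̂₂ = 257/697 ≈ 0.36872.
Pooled p̂ = (239+257)/(532+697) = 496/1229 = 0.40358.
SE = √(0.240703 × 0.00331442) = 0.02825.
z = (0.44925 − 0.36872)/0.02825 = 0.08053/0.02825 = 2.851.
p-value = P(Z < 2.851) ≈ 0.9978; since p > α = 0.025, fail to reject H₀.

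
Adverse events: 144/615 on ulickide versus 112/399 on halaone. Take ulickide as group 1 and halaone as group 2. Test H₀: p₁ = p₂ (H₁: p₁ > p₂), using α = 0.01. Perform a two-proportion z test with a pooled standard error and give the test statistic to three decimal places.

z = -1.667

p̂₁ = 144/615 ≈ 0.23415, p̂₂ = 112/399 ≈ 0.28070.
Pooled p̂ = (144+112)/(615+399) = 256/1014 = 0.25247.
SE = √(p̂(1−p̂)(1/n₁+1/n₂)) = √(0.25247·0.74753·0.00413228) = √(0.000779872) = 0.02793.
z = (0.23415 − 0.28070)/0.02793 = -0.04655/0.02793 = -1.667.
p-value = P(Z > -1.667) ≈ 0.9523; since p > α = 0.01, fail to reject H₀.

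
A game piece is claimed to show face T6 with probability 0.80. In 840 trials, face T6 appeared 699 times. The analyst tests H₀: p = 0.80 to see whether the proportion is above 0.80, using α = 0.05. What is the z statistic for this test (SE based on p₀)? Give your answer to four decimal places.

z = 2.3290

p̂ = 699/840 ≈ 0.832143.
Under H₀, SE = √(0.8·0.2/840) = √(0.000190476) = 0.013801.
z = (0.832143 − 0.8)/0.013801 = 0.032143/0.013801 = 2.3290.
p-value = P(Z > 2.329) ≈ 0.0099, so at α = 0.05 we reject H₀.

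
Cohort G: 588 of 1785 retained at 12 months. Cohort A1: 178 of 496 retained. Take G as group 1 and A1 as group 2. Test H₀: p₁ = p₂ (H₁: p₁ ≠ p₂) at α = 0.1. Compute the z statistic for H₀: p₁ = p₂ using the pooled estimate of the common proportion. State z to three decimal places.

z = -1.229

p̂₁ = 588/1785 = 0.32941, p̂₂ = 178/496 = 0.35887.
Pooled p̂ = (588+178)/(1785+496) = 766/2281 = 0.33582.
SE = √(0.223044 × 0.00257635) = 0.02397.
z = (0.32941 − 0.35887)/0.02397 = -0.02946/0.02397 = -1.229.
Two-sided p-value ≈ 2·Φ(−1.229) = 0.2191; since p > α = 0.1, fail to reject H₀.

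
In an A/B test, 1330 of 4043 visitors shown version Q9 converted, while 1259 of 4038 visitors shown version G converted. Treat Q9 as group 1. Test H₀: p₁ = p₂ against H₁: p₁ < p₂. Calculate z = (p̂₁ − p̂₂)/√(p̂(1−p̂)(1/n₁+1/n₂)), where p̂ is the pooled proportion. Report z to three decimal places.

p̂₁ = 1330/4043 ≈ 0.32896, p̂₂ = 1259/4038 ≈ 0.31179.
Pooled p̂ = (1330+1259)/(4043+4038) = 2589/8081 = 0.32038.
SE = √(p̂(1−p̂)(1/n₁+1/n₂)) = √(0.32038·0.67962·0.000494988) = √(0.000107777) = 0.01038.
z = (0.32896 − 0.31179)/0.01038 = 0.01717/0.01038 = 1.654.

z = 1.654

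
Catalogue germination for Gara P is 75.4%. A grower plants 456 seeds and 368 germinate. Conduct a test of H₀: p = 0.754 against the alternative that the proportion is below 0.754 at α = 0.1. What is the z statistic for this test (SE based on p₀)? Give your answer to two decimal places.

z = 2.63

p̂ = 368/456 ≈ 0.80702.
Standard error under H₀: √(0.754×0.246/456) = 0.02017.
z = (0.80702 − 0.754)/0.02017 = 0.05302/0.02017 = 2.63.
p-value = P(Z < 2.629) ≈ 0.9957; since p > α = 0.1, fail to reject H₀.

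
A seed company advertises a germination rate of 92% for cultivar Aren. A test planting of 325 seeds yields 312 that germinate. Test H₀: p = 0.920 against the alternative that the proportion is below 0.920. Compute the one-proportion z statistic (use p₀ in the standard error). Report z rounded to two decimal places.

p̂ = 312/325 = 0.96000.
Under H₀, SE = √(0.92·0.08/325) = √(0.000226462) = 0.01505.
z = (0.96000 − 0.92)/0.01505 = 0.04000/0.01505 = 2.66.
p-value = P(Z < 2.658) ≈ 0.9961.

z = 2.66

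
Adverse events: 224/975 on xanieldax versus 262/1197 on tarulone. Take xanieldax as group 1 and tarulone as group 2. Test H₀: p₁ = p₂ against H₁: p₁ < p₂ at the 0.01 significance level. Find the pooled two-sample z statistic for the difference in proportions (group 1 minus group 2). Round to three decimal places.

z = 0.604

p̂₁ = 224/975 ≈ 0.22974, p̂₂ = 262/1197 ≈ 0.21888.
Pooled p̂ = (224+262)/(975+1197) = 486/2172 = 0.22376.
SE = √(p̂(1−p̂)(1/n₁+1/n₂)) = √(0.22376·0.77624·0.00186106) = √(0.000323248) = 0.01798.
z = (0.22974 − 0.21888)/0.01798 = 0.01086/0.01798 = 0.604.
p-value = P(Z < 0.604) ≈ 0.7271. With α = 0.01, fail to reject H₀.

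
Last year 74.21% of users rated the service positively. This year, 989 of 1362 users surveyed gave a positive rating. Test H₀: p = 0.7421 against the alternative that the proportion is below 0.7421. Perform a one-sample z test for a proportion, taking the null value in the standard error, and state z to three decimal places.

z = -1.347

p̂ = 989/1362 = 0.72614.
SE = √(p₀(1−p₀)/n) = √(0.19139/1362) = 0.01185.
z = (0.72614 − 0.7421)/0.01185 = -0.01596/0.01185 = -1.347.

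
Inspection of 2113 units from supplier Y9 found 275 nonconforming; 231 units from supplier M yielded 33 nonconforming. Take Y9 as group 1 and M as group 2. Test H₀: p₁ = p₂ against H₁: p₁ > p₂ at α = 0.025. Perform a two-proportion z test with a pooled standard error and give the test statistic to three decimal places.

p̂₁ = 275/2113 = 0.13015, p̂₂ = 33/231 = 0.14286.
Pooled p̂ = (275+33)/(2113+231) = 308/2344 = 0.13140.
SE = √(0.114134 × 0.00480227) = 0.02341.
z = (0.13015 − 0.14286)/0.02341 = -0.01271/0.02341 = -0.543.
p-value = P(Z > -0.543) ≈ 0.7064; since p > α = 0.025, fail to reject H₀.

z = -0.543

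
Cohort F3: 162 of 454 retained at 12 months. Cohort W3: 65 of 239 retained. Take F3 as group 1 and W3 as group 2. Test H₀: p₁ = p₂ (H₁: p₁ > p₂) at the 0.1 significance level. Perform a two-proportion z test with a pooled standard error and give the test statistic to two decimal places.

p̂₁ = 162/454 ≈ 0.3568, p̂₂ = 65/239 ≈ 0.2720.
Pooled p̂ = (162+65)/(454+239) = 227/693 = 0.3276.
SE = √(p̂(1−p̂)(1/n₁+1/n₂)) = √(0.3276·0.6724·0.00638674) = √(0.00140678) = 0.0375.
z = (0.3568 − 0.2720)/0.0375 = 0.0848/0.0375 = 2.26.
p-value = P(Z > 2.263) ≈ 0.0118, so at α = 0.1 we reject H₀.

z = 2.26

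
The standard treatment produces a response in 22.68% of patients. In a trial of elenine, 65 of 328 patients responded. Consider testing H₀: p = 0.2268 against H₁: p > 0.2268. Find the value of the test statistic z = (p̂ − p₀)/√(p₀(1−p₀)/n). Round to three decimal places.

p̂ = 65/328 ≈ 0.19817.
SE = √(p₀(1−p₀)/n) = √(0.17536/328) = 0.02312.
z = (0.19817 − 0.2268)/0.02312 = -0.02863/0.02312 = -1.238.

z = -1.238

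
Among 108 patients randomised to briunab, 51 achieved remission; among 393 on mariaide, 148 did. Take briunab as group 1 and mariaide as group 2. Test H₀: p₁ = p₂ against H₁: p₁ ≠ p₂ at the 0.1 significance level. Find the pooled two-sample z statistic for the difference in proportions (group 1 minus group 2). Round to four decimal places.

p̂₁ = 51/108 = 0.472222, p̂₂ = 148/393 = 0.376590.
Pooled p̂ = (51+148)/(108+393) = 199/501 = 0.397206.
SE = √(0.239433 × 0.0118038) = 0.053162.
z = (0.472222 − 0.376590)/0.053162 = 0.095632/0.053162 = 1.7989.
Two-sided p-value ≈ 2·Φ(−1.799) = 0.0720. With α = 0.1, reject H₀.

z = 1.7989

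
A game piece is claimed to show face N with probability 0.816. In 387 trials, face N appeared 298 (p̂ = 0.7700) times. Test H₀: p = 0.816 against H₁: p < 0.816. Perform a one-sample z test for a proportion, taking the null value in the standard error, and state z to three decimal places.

p̂ = 298/387 = 0.77003.
Standard error under H₀: √(0.816×0.184/387) = 0.01970.
z = (0.77003 − 0.816)/0.01970 = -0.04597/0.01970 = -2.334.
p-value = P(Z < -2.334) ≈ 0.0098.

z = -2.334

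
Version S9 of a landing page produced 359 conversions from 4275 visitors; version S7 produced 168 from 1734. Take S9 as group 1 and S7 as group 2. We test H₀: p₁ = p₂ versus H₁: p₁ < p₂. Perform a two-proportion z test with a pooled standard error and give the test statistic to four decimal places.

p̂₁ = 359/4275 = 0.08397661, p̂₂ = 168/1734 = 0.09688581.
Pooled p̂ = (359+168)/(4275+1734) = 527/6009 = 0.08770178.
SE = √(p̂(1−p̂)(1/n₁+1/n₂)) = √(0.08770178·0.91229822·0.000810619) = √(6.48578e-05) = 0.00805343.
z = (0.08397661 − 0.09688581)/0.00805343 = -0.01290920/0.00805343 = -1.6029.
p-value = P(Z < -1.603) ≈ 0.0545.

z = -1.6029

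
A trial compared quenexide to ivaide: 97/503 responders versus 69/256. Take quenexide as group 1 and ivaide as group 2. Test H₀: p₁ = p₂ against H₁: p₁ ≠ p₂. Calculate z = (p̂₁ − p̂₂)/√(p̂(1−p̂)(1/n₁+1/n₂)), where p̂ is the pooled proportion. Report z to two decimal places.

p̂₁ = 97/503 ≈ 0.1928, p̂₂ = 69/256 ≈ 0.2695.
Pooled p̂ = (97+69)/(503+256) = 166/759 = 0.2187.
SE = √(0.170875 × 0.00589432) = 0.0317.
z = (0.1928 − 0.2695)/0.0317 = -0.0767/0.0317 = -2.42.
p-value = 2·P(Z > 2.416) ≈ 0.0157.

z = -2.42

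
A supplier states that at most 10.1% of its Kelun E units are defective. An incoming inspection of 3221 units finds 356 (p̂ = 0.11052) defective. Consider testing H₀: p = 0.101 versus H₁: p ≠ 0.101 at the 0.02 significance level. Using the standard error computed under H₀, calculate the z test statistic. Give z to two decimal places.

z = 1.79

p̂ = 356/3221 ≈ 0.1105.
Standard error under H₀: √(0.101×0.899/3221) = 0.0053.
z = (0.1105 − 0.101)/0.0053 = 0.0095/0.0053 = 1.79.
Two-sided p-value ≈ 2·Φ(−1.794) = 0.0728, so at α = 0.02 we fail to reject H₀.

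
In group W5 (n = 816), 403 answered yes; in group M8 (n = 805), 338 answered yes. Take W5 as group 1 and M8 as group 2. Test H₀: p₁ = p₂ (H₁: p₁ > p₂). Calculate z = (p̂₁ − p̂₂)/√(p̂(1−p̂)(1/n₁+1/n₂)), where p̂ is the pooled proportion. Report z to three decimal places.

p̂₁ = 403/816 ≈ 0.493873, p̂₂ = 338/805 ≈ 0.419876.
Pooled p̂ = (403+338)/(816+805) = 741/1621 = 0.457125.
SE = √(p̂(1−p̂)(1/n₁+1/n₂)) = √(0.457125·0.542875·0.00246773) = √(0.000612395) = 0.024747.
z = (0.493873 − 0.419876)/0.024747 = 0.073997/0.024747 = 2.990.

z = 2.990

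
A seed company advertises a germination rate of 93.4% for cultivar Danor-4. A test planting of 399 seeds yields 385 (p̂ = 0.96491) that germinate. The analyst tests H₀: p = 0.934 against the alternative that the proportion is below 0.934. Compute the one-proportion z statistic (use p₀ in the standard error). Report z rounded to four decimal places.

z = 2.4870

p̂ = 385/399 ≈ 0.9649123.
Under H₀, SE = √(0.934·0.066/399) = √(0.000154496) = 0.0124297.
z = (0.9649123 − 0.934)/0.0124297 = 0.0309123/0.0124297 = 2.4870.
p-value = P(Z < 2.487) ≈ 0.9936.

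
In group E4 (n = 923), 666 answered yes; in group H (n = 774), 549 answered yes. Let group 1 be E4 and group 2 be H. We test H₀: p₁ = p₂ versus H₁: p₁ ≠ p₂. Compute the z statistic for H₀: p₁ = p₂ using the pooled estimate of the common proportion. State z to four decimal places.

p̂₁ = 666/923 = 0.721560, p̂₂ = 549/774 = 0.709302.
Pooled p̂ = (666+549)/(923+774) = 1215/1697 = 0.715969.
SE = √(0.203357 × 0.00237541) = 0.021979.
z = (0.721560 − 0.709302)/0.021979 = 0.012258/0.021979 = 0.5577.

z = 0.5577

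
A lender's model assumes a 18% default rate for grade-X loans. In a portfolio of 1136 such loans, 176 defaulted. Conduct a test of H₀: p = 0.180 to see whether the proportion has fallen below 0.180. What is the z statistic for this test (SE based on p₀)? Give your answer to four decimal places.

p̂ = 176/1136 ≈ 0.1549296.
Under H₀, SE = √(0.18·0.82/1136) = √(0.00012993) = 0.0113987.
z = (0.1549296 − 0.18)/0.0113987 = -0.0250704/0.0113987 = -2.1994.
p-value = P(Z < -2.199) ≈ 0.0139.

z = -2.1994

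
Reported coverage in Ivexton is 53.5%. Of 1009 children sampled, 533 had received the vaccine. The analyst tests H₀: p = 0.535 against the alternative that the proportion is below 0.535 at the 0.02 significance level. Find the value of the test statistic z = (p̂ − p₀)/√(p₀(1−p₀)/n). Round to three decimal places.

p̂ = 533/1009 = 0.52825.
SE = √(p₀(1−p₀)/n) = √(0.24877/1009) = 0.01570.
z = (0.52825 − 0.535)/0.01570 = -0.00675/0.01570 = -0.430.
p-value = P(Z < -0.430) ≈ 0.3335; since p > α = 0.02, fail to reject H₀.

z = -0.430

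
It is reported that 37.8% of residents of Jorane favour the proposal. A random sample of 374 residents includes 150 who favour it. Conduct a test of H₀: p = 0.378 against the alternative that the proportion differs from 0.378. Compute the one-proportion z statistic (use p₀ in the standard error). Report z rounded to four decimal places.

z = 0.9201

p̂ = 150/374 = 0.401070.
Under H₀, SE = √(0.378·0.622/374) = √(0.000628652) = 0.025073.
z = (0.401070 − 0.378)/0.025073 = 0.023070/0.025073 = 0.9201.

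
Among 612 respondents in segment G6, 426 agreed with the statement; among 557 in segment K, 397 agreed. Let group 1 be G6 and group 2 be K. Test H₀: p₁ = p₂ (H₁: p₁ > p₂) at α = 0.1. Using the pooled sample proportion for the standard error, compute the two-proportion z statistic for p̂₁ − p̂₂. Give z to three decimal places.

p̂₁ = 426/612 ≈ 0.69608, p̂₂ = 397/557 ≈ 0.71275.
Pooled p̂ = (426+397)/(612+557) = 823/1169 = 0.70402.
SE = √(p̂(1−p̂)(1/n₁+1/n₂)) = √(0.70402·0.29598·0.00342932) = √(0.000714586) = 0.02673.
z = (0.69608 − 0.71275)/0.02673 = -0.01667/0.02673 = -0.624.
p-value = P(Z > -0.624) ≈ 0.7335, so at α = 0.1 we fail to reject H₀.

z = -0.624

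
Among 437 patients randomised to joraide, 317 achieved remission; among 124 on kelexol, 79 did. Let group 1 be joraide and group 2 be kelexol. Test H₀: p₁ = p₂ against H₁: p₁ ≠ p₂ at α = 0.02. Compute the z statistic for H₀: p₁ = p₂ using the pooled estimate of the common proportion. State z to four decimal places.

p̂₁ = 317/437 ≈ 0.725400, p̂₂ = 79/124 ≈ 0.637097.
Pooled p̂ = (317+79)/(437+124) = 396/561 = 0.705882.
SE = √(p̂(1−p̂)(1/n₁+1/n₂)) = √(0.705882·0.294118·0.0103528) = √(0.00214938) = 0.046361.
z = (0.725400 − 0.637097)/0.046361 = 0.088303/0.046361 = 1.9047.
Two-sided p-value ≈ 2·Φ(−1.905) = 0.0568; since p > α = 0.02, fail to reject H₀.

z = 1.9047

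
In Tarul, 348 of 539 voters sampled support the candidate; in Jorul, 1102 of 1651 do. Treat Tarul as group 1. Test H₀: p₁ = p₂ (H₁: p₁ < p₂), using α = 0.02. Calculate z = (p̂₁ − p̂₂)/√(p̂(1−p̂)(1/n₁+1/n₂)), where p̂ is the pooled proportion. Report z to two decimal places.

z = -0.93

p̂₁ = 348/539 ≈ 0.6456, p̂₂ = 1102/1651 ≈ 0.6675.
Pooled p̂ = (348+1102)/(539+1651) = 1450/2190 = 0.6621.
SE = √(0.223723 × 0.00246098) = 0.0235.
z = (0.6456 − 0.6675)/0.0235 = -0.0219/0.0235 = -0.93.
p-value = P(Z < -0.931) ≈ 0.1761; since p > α = 0.02, fail to reject H₀.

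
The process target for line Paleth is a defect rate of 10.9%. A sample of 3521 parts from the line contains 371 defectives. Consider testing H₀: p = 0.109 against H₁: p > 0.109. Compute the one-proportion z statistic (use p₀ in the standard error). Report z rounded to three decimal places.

z = -0.692

p̂ = 371/3521 ≈ 0.105368.
Standard error under H₀: √(0.109×0.891/3521) = 0.005252.
z = (0.105368 − 0.109)/0.005252 = -0.003632/0.005252 = -0.692.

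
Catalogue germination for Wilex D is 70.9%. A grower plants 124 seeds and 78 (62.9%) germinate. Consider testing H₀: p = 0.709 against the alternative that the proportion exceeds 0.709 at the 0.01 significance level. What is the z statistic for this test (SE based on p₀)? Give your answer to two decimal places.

p̂ = 78/124 ≈ 0.6290.
Standard error under H₀: √(0.709×0.291/124) = 0.0408.
z = (0.6290 − 0.709)/0.0408 = -0.0800/0.0408 = -1.96.
p-value = P(Z > -1.960) ≈ 0.9750; since p > α = 0.01, fail to reject H₀.

z = -1.96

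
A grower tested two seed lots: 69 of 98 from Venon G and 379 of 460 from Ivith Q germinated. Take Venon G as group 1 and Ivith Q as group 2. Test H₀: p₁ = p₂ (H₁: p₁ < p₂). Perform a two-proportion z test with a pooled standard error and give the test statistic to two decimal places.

z = -2.71

p̂₁ = 69/98 ≈ 0.70408, p̂₂ = 379/460 ≈ 0.82391.
Pooled p̂ = (69+379)/(98+460) = 448/558 = 0.80287.
SE = √(0.158271 × 0.012378) = 0.04426.
z = (0.70408 − 0.82391)/0.04426 = -0.11983/0.04426 = -2.71.
p-value = P(Z < -2.707) ≈ 0.0034.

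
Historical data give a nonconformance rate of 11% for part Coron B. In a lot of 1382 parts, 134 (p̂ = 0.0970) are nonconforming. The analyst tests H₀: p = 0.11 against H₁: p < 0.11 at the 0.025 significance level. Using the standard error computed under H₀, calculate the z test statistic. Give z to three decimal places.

z = -1.549

p̂ = 134/1382 ≈ 0.09696.
Under H₀, SE = √(0.11·0.89/1382) = √(7.08394e-05) = 0.00842.
z = (0.09696 − 0.11)/0.00842 = -0.01304/0.00842 = -1.549.
p-value = P(Z < -1.549) ≈ 0.0607, so at α = 0.025 we fail to reject H₀.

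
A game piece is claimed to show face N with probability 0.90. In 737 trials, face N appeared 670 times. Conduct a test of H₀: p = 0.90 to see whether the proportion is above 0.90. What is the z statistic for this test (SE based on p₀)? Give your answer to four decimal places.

p̂ = 670/737 ≈ 0.9090909.
Under H₀, SE = √(0.9·0.1/737) = √(0.000122117) = 0.0110506.
z = (0.9090909 − 0.9)/0.0110506 = 0.0090909/0.0110506 = 0.8227.

z = 0.8227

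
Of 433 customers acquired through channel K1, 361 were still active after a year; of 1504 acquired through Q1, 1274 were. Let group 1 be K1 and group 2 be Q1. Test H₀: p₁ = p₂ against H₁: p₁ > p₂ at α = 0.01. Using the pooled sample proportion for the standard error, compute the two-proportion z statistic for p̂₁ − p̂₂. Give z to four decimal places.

z = -0.6751

p̂₁ = 361/433 = 0.833718, p̂₂ = 1274/1504 = 0.847074.
Pooled p̂ = (361+1274)/(433+1504) = 1635/1937 = 0.844089.
SE = √(0.131603 × 0.00297436) = 0.019785.
z = (0.833718 − 0.847074)/0.019785 = -0.013356/0.019785 = -0.6751.
p-value = P(Z > -0.675) ≈ 0.7502. With α = 0.01, fail to reject H₀.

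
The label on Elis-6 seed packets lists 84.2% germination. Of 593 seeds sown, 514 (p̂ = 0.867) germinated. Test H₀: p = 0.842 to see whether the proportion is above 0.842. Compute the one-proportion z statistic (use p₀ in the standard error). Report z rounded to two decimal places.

z = 1.65

p̂ = 514/593 = 0.8668.
SE = √(p₀(1−p₀)/n) = √(0.13304/593) = 0.0150.
z = (0.8668 − 0.842)/0.0150 = 0.0248/0.0150 = 1.65.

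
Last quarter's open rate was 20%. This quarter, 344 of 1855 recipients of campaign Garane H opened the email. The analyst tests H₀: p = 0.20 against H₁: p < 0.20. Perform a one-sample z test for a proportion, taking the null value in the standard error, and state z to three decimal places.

z = -1.567

p̂ = 344/1855 ≈ 0.18544.
SE = √(p₀(1−p₀)/n) = √(0.16/1855) = 0.00929.
z = (0.18544 − 0.2)/0.00929 = -0.01456/0.00929 = -1.567.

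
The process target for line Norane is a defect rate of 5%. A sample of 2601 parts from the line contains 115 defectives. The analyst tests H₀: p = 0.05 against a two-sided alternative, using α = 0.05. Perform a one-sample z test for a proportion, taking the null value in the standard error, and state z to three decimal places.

z = -1.354

p̂ = 115/2601 = 0.044214.
Standard error under H₀: √(0.05×0.95/2601) = 0.004273.
z = (0.044214 − 0.05)/0.004273 = -0.005786/0.004273 = -1.354.
p-value = 2·P(Z > 1.354) ≈ 0.1757. With α = 0.05, fail to reject H₀.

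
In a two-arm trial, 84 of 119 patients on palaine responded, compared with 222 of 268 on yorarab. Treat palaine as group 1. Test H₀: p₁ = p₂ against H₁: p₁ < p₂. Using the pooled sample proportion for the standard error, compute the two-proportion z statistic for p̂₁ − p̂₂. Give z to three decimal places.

z = -2.733

p̂₁ = 84/119 ≈ 0.70588, p̂₂ = 222/268 ≈ 0.82836.
Pooled p̂ = (84+222)/(119+268) = 306/387 = 0.79070.
SE = √(p̂(1−p̂)(1/n₁+1/n₂)) = √(0.79070·0.20930·0.0121347) = √(0.00200823) = 0.04481.
z = (0.70588 − 0.82836)/0.04481 = -0.12248/0.04481 = -2.733.
p-value = P(Z < -2.733) ≈ 0.0031.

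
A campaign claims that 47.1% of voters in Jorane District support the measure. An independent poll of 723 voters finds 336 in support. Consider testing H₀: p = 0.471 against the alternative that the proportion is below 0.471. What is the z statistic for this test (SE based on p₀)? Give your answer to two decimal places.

p̂ = 336/723 = 0.4647.
Standard error under H₀: √(0.471×0.529/723) = 0.0186.
z = (0.4647 − 0.471)/0.0186 = -0.0063/0.0186 = -0.34.

z = -0.34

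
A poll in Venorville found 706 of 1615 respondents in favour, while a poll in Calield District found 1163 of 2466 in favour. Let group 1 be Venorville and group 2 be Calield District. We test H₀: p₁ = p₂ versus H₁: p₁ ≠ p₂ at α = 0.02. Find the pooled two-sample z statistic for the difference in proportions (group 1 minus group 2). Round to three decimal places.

z = -2.161

p̂₁ = 706/1615 ≈ 0.43715, p̂₂ = 1163/2466 ≈ 0.47161.
Pooled p̂ = (706+1163)/(1615+2466) = 1869/4081 = 0.45798.
SE = √(0.248234 × 0.00102471) = 0.01595.
z = (0.43715 − 0.47161)/0.01595 = -0.03446/0.01595 = -2.161.
p-value = 2·P(Z > 2.161) ≈ 0.0307; since p > α = 0.02, fail to reject H₀.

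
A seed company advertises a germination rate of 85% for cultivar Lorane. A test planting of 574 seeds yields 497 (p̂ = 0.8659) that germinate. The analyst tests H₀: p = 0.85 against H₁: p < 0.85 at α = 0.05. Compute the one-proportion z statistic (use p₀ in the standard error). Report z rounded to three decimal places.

p̂ = 497/574 = 0.86585.
SE = √(p₀(1−p₀)/n) = √(0.1275/574) = 0.01490.
z = (0.86585 − 0.85)/0.01490 = 0.01585/0.01490 = 1.064.
p-value = P(Z < 1.064) ≈ 0.8563. With α = 0.05, fail to reject H₀.

z = 1.064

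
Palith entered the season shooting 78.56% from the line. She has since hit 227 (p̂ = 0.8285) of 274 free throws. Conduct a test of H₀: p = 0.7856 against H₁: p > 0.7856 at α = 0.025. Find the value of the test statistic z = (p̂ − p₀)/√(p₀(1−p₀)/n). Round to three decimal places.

p̂ = 227/274 ≈ 0.82847.
Under H₀, SE = √(0.7856·0.2144/274) = √(0.000614718) = 0.02479.
z = (0.82847 − 0.7856)/0.02479 = 0.04287/0.02479 = 1.729.
p-value = P(Z > 1.729) ≈ 0.0419. With α = 0.025, fail to reject H₀.

z = 1.729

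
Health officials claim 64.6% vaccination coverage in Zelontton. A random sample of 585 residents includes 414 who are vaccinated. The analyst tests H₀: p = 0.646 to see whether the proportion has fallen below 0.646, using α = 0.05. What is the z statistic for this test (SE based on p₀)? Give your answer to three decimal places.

z = 3.120

p̂ = 414/585 ≈ 0.70769.
SE = √(p₀(1−p₀)/n) = √(0.22868/585) = 0.01977.
z = (0.70769 − 0.646)/0.01977 = 0.06169/0.01977 = 3.120.
p-value = P(Z < 3.120) ≈ 0.9991. With α = 0.05, fail to reject H₀.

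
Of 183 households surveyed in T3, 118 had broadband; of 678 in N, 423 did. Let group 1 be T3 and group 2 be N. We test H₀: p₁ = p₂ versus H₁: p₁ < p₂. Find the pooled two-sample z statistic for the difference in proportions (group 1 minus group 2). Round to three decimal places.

p̂₁ = 118/183 ≈ 0.64481, p̂₂ = 423/678 ≈ 0.62389.
Pooled p̂ = (118+423)/(183+678) = 541/861 = 0.62834.
SE = √(0.233529 × 0.00693941) = 0.04026.
z = (0.64481 − 0.62389)/0.04026 = 0.02092/0.04026 = 0.520.

z = 0.520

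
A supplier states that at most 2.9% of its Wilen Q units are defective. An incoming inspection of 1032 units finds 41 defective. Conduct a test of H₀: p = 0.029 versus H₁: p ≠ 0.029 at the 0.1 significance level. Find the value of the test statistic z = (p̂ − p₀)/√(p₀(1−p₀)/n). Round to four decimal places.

z = 2.0539

p̂ = 41/1032 = 0.0397287.
Under H₀, SE = √(0.029·0.971/1032) = √(2.72859e-05) = 0.0052236.
z = (0.0397287 − 0.029)/0.0052236 = 0.0107287/0.0052236 = 2.0539.
p-value = 2·P(Z > 2.054) ≈ 0.0400. With α = 0.1, reject H₀.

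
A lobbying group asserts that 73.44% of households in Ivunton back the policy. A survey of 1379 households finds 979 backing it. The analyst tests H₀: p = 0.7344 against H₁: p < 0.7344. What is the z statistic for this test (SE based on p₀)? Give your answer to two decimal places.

z = -2.06

p̂ = 979/1379 ≈ 0.7099.
Under H₀, SE = √(0.7344·0.2656/1379) = √(0.000141448) = 0.0119.
z = (0.7099 − 0.7344)/0.0119 = -0.0245/0.0119 = -2.06.
p-value = P(Z < -2.057) ≈ 0.0198.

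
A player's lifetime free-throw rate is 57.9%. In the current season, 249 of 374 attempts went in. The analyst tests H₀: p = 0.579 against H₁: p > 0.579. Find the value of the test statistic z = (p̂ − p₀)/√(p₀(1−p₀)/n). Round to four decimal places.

z = 3.3990

p̂ = 249/374 ≈ 0.6657754.
Standard error under H₀: √(0.579×0.421/374) = 0.0255296.
z = (0.6657754 − 0.579)/0.0255296 = 0.0867754/0.0255296 = 3.3990.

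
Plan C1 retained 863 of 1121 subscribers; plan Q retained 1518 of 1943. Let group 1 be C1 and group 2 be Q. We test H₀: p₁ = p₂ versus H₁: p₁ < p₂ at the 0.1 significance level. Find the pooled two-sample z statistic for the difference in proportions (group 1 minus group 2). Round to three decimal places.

p̂₁ = 863/1121 ≈ 0.769848, p̂₂ = 1518/1943 ≈ 0.781266.
Pooled p̂ = (863+1518)/(1121+1943) = 2381/3064 = 0.777089.
SE = √(p̂(1−p̂)(1/n₁+1/n₂)) = √(0.777089·0.222911·0.00140673) = √(0.000243676) = 0.015610.
z = (0.769848 − 0.781266)/0.015610 = -0.011418/0.015610 = -0.731.
p-value = P(Z < -0.731) ≈ 0.2323, so at α = 0.1 we fail to reject H₀.

z = -0.731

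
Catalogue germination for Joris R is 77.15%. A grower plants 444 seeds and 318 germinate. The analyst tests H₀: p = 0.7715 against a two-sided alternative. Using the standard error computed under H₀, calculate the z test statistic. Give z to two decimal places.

z = -2.77

p̂ = 318/444 ≈ 0.71622.
Under H₀, SE = √(0.7715·0.2285/444) = √(0.000397044) = 0.01993.
z = (0.71622 − 0.7715)/0.01993 = -0.05528/0.01993 = -2.77.
Two-sided p-value ≈ 2·Φ(−2.774) = 0.0055.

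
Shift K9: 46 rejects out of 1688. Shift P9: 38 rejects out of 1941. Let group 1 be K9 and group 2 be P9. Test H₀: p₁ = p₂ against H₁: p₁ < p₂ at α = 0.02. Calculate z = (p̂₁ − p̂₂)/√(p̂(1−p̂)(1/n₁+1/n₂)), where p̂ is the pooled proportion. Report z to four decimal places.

p̂₁ = 46/1688 = 0.027251, p̂₂ = 38/1941 = 0.019578.
Pooled p̂ = (46+38)/(1688+1941) = 84/3629 = 0.023147.
SE = √(p̂(1−p̂)(1/n₁+1/n₂)) = √(0.023147·0.976853·0.00110762) = √(2.50444e-05) = 0.005004.
z = (0.027251 − 0.019578)/0.005004 = 0.007673/0.005004 = 1.5334.
p-value = P(Z < 1.533) ≈ 0.9374. With α = 0.02, fail to reject H₀.

z = 1.5334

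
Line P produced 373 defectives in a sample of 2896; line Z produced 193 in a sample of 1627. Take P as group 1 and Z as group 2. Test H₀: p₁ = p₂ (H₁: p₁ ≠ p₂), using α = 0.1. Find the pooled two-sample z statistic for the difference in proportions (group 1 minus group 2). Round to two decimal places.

z = 0.99

p̂₁ = 373/2896 = 0.1288, p̂₂ = 193/1627 = 0.1186.
Pooled p̂ = (373+193)/(2896+1627) = 566/4523 = 0.1251.
SE = √(0.109479 × 0.000959932) = 0.0103.
z = (0.1288 − 0.1186)/0.0103 = 0.0102/0.0103 = 0.99.
Two-sided p-value ≈ 2·Φ(−0.993) = 0.3209; since p > α = 0.1, fail to reject H₀.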